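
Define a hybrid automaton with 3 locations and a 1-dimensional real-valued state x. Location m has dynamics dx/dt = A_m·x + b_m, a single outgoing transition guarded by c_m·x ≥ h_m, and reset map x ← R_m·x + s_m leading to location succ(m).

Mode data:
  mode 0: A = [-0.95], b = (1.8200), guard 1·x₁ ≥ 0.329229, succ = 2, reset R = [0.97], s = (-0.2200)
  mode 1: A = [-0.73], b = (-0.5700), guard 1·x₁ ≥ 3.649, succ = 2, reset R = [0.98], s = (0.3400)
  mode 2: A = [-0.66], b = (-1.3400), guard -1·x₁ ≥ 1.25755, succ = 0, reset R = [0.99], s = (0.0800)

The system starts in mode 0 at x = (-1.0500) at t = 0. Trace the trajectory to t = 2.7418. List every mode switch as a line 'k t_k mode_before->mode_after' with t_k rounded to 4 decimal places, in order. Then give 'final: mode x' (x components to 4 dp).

Mode 0: guard c·x = 0.3292 hit at Δt = 0.6585 (t = 0.6585), x⁻ = (0.3292) → reset → x⁺ = (0.0994), jump to mode 2
Mode 2: guard c·x = 1.2575 hit at Δt = 1.5360 (t = 2.1945), x⁻ = (-1.2575) → reset → x⁺ = (-1.1650), jump to mode 0
Mode 0: flow for 0.5473 to horizon, guard not reached → x = (0.0841)

1 0.6585 0->2
2 2.1945 2->0
final: 0 0.0841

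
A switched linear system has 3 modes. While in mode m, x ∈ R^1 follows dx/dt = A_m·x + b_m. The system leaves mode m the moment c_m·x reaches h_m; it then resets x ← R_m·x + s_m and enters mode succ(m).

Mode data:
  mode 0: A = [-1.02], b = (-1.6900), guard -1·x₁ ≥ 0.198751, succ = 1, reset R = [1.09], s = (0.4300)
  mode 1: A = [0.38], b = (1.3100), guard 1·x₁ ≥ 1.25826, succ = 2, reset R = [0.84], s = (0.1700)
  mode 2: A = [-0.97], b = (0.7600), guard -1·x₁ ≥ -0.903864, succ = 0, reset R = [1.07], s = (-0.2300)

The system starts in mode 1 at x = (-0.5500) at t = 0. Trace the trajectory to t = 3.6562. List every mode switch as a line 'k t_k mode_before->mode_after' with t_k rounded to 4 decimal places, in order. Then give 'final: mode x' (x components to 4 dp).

Mode 1: guard c·x = 1.2583 hit at Δt = 1.2762 (t = 1.2762), x⁻ = (1.2583) → reset → x⁺ = (1.2269), jump to mode 2
Mode 2: guard c·x = -0.9039 hit at Δt = 1.3444 (t = 2.6206), x⁻ = (0.9039) → reset → x⁺ = (0.7371), jump to mode 0
Mode 0: guard c·x = 0.1988 hit at Δt = 0.4861 (t = 3.1067), x⁻ = (-0.1988) → reset → x⁺ = (0.2134), jump to mode 1
Mode 1: flow for 0.5495 to horizon, guard not reached → x = (1.0634)

1 1.2762 1->2
2 2.6206 2->0
3 3.1067 0->1
final: 1 1.0634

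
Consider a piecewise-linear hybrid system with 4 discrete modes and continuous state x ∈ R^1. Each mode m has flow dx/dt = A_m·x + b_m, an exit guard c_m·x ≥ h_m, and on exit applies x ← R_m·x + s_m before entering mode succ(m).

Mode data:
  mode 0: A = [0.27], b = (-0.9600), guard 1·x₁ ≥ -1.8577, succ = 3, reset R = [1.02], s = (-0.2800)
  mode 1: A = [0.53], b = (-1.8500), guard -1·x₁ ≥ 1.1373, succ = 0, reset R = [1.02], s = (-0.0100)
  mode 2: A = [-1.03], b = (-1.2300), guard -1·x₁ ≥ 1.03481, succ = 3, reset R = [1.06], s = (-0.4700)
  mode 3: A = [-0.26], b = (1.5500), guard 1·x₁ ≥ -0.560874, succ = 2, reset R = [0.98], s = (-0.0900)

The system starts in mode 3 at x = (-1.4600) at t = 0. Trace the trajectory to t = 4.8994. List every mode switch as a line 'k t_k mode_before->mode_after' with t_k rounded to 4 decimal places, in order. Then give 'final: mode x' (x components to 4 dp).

Mode 3: guard c·x = -0.5609 hit at Δt = 0.4967 (t = 0.4967), x⁻ = (-0.5609) → reset → x⁺ = (-0.6397), jump to mode 2
Mode 2: guard c·x = 1.0348 hit at Δt = 1.2106 (t = 1.7073), x⁻ = (-1.0348) → reset → x⁺ = (-1.5669), jump to mode 3
Mode 3: guard c·x = -0.5609 hit at Δt = 0.5517 (t = 2.2590), x⁻ = (-0.5609) → reset → x⁺ = (-0.6397), jump to mode 2
Mode 2: guard c·x = 1.0348 hit at Δt = 1.2106 (t = 3.4696), x⁻ = (-1.0348) → reset → x⁺ = (-1.5669), jump to mode 3
Mode 3: guard c·x = -0.5609 hit at Δt = 0.5517 (t = 4.0213), x⁻ = (-0.5609) → reset → x⁺ = (-0.6397), jump to mode 2
Mode 2: flow for 0.8781 to horizon, guard not reached → x = (-0.9697)

1 0.4967 3->2
2 1.7073 2->3
3 2.2590 3->2
4 3.4696 2->3
5 4.0213 3->2
final: 2 -0.9697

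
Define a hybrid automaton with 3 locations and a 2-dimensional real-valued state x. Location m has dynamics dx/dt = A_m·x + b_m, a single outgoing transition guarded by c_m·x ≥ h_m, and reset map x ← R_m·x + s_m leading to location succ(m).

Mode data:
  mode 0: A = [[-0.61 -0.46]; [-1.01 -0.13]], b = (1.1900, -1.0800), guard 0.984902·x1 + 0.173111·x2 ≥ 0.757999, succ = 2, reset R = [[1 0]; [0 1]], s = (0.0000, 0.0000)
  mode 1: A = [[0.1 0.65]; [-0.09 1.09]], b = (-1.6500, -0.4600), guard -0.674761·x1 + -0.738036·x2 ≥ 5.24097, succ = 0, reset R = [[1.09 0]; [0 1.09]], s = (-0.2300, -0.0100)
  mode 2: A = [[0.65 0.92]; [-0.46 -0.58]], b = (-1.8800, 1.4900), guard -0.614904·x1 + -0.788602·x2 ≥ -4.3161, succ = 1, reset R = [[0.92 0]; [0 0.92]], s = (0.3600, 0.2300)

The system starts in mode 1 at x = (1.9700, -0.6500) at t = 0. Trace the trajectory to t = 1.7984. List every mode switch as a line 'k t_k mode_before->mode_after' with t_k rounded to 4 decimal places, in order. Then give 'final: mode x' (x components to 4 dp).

Mode 1: guard c·x = 5.2410 hit at Δt = 1.4254 (t = 1.4254), x⁻ = (-2.4673, -4.8454) → reset → x⁺ = (-2.9194, -5.2915), jump to mode 0
Mode 0: flow for 0.3730 to horizon, guard not reached → x = (-1.1721, -4.6998)

1 1.4254 1->0
final: 0 -1.1721 -4.6998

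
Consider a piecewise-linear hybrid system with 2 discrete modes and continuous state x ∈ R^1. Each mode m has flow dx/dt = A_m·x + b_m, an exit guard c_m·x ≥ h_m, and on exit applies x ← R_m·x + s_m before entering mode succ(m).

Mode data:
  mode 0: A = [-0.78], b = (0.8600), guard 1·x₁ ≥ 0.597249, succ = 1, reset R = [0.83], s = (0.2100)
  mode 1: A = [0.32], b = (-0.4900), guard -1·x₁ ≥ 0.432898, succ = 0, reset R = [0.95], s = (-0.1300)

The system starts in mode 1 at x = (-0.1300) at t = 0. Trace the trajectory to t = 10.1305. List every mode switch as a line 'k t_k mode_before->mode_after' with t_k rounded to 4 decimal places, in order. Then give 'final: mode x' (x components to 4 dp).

Mode 1: guard c·x = 0.4329 hit at Δt = 0.5234 (t = 0.5234), x⁻ = (-0.4329) → reset → x⁺ = (-0.5413), jump to mode 0
Mode 0: guard c·x = 0.5972 hit at Δt = 1.5123 (t = 2.0357), x⁻ = (0.5972) → reset → x⁺ = (0.7057), jump to mode 1
Mode 1: guard c·x = 0.4329 hit at Δt = 2.7087 (t = 4.7444), x⁻ = (-0.4329) → reset → x⁺ = (-0.5413), jump to mode 0
Mode 0: guard c·x = 0.5972 hit at Δt = 1.5123 (t = 6.2567), x⁻ = (0.5972) → reset → x⁺ = (0.7057), jump to mode 1
Mode 1: guard c·x = 0.4329 hit at Δt = 2.7087 (t = 8.9654), x⁻ = (-0.4329) → reset → x⁺ = (-0.5413), jump to mode 0
Mode 0: flow for 1.1651 to horizon, guard not reached → x = (0.4401)

1 0.5234 1->0
2 2.0357 0->1
3 4.7444 1->0
4 6.2567 0->1
5 8.9654 1->0
final: 0 0.4401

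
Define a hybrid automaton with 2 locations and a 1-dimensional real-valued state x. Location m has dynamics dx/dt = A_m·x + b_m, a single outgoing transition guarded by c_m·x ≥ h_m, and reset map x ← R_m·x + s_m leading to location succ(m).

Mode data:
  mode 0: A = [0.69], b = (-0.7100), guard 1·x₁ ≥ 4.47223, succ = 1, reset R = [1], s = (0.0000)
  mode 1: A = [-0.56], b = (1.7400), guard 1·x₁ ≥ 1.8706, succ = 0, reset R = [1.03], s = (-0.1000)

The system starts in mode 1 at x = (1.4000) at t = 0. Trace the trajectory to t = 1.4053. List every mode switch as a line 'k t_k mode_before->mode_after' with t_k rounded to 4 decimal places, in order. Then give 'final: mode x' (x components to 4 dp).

Mode 1: guard c·x = 1.8706 hit at Δt = 0.5759 (t = 0.5759), x⁻ = (1.8706) → reset → x⁺ = (1.8267), jump to mode 0
Mode 0: flow for 0.8294 to horizon, guard not reached → x = (2.4428)

1 0.5759 1->0
final: 0 2.4428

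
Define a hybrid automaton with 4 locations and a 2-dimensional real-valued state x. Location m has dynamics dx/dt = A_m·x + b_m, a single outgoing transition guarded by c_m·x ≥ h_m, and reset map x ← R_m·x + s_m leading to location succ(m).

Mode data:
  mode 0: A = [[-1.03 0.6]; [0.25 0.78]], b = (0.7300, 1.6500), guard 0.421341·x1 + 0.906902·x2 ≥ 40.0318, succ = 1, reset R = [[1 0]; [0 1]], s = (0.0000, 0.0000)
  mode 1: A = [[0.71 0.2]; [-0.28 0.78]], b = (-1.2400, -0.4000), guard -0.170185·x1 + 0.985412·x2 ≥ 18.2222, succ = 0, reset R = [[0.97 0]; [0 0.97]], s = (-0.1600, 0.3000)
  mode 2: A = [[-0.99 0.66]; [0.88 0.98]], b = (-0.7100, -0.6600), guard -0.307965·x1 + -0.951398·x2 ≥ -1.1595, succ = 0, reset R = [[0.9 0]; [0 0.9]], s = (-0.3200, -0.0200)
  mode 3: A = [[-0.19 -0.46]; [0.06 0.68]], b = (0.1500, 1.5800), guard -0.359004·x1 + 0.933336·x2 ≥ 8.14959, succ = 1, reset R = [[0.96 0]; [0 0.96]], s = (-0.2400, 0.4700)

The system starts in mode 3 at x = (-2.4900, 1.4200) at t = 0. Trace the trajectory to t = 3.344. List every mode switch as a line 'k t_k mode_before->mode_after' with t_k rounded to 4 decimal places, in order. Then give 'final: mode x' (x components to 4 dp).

Mode 3: guard c·x = 8.1496 hit at Δt = 1.4346 (t = 1.4346), x⁻ = (-4.0081, 7.1900) → reset → x⁺ = (-4.0878, 7.3724), jump to mode 1
Mode 1: guard c·x = 18.2222 hit at Δt = 0.9735 (t = 2.4081), x⁻ = (-6.7835, 17.3204) → reset → x⁺ = (-6.7400, 17.1008), jump to mode 0
Mode 0: flow for 0.9359 to horizon, guard not reached → x = (7.7859, 37.7094)

1 1.4346 3->1
2 2.4081 1->0
final: 0 7.7859 37.7094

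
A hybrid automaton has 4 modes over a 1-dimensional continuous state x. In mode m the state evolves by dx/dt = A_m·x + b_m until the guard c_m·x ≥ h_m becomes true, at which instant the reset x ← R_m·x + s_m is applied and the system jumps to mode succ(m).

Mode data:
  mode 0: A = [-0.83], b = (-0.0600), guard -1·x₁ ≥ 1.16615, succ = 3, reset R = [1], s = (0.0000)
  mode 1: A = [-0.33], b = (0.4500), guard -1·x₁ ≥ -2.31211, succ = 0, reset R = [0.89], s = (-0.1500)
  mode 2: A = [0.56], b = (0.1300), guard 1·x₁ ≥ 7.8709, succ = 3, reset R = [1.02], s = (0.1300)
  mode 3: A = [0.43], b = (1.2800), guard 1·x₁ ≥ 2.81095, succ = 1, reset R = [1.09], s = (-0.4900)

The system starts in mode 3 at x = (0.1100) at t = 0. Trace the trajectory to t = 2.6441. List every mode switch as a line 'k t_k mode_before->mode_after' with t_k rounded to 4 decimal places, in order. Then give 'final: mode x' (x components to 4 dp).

1 1.4619 3->1
2 2.2006 1->0
final: 0 1.2980

Mode 3: guard c·x = 2.8110 hit at Δt = 1.4619 (t = 1.4619), x⁻ = (2.8110) → reset → x⁺ = (2.5739), jump to mode 1
Mode 1: guard c·x = -2.3121 hit at Δt = 0.7387 (t = 2.2006), x⁻ = (2.3121) → reset → x⁺ = (1.9078), jump to mode 0
Mode 0: flow for 0.4435 to horizon, guard not reached → x = (1.2980)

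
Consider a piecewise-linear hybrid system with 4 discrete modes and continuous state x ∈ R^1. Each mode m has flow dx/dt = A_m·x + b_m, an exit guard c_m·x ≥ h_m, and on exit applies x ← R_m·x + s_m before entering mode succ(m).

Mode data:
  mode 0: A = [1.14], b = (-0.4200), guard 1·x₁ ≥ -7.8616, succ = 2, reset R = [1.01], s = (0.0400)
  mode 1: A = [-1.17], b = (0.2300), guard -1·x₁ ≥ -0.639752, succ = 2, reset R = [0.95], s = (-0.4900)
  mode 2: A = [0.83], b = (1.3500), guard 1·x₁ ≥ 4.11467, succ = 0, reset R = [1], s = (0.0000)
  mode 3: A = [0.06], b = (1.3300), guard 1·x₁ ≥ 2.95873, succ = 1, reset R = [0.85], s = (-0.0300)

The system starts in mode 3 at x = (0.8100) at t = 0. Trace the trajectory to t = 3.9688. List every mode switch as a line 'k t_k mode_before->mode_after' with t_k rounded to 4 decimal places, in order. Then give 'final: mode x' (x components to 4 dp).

Mode 3: guard c·x = 2.9587 hit at Δt = 1.4900 (t = 1.4900), x⁻ = (2.9587) → reset → x⁺ = (2.4849), jump to mode 1
Mode 1: guard c·x = -0.6398 hit at Δt = 1.4031 (t = 2.8931), x⁻ = (0.6398) → reset → x⁺ = (0.1178), jump to mode 2
Mode 2: flow for 1.0757 to horizon, guard not reached → x = (2.6331)

1 1.4900 3->1
2 2.8931 1->2
final: 2 2.6331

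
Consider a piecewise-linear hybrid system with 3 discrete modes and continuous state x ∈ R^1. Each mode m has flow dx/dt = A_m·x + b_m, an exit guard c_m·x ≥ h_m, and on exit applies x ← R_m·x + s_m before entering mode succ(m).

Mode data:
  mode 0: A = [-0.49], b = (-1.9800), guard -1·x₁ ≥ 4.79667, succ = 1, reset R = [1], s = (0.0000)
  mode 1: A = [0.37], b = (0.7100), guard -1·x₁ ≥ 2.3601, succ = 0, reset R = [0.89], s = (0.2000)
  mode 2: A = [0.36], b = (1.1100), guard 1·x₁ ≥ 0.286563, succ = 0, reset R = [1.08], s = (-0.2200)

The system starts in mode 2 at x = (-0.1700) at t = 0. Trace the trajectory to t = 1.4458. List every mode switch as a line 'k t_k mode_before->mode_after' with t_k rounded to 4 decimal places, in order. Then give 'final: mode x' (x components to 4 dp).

1 0.4044 2->0
final: 0 -1.5613

Mode 2: guard c·x = 0.2866 hit at Δt = 0.4044 (t = 0.4044), x⁻ = (0.2866) → reset → x⁺ = (0.0895), jump to mode 0
Mode 0: flow for 1.0414 to horizon, guard not reached → x = (-1.5613)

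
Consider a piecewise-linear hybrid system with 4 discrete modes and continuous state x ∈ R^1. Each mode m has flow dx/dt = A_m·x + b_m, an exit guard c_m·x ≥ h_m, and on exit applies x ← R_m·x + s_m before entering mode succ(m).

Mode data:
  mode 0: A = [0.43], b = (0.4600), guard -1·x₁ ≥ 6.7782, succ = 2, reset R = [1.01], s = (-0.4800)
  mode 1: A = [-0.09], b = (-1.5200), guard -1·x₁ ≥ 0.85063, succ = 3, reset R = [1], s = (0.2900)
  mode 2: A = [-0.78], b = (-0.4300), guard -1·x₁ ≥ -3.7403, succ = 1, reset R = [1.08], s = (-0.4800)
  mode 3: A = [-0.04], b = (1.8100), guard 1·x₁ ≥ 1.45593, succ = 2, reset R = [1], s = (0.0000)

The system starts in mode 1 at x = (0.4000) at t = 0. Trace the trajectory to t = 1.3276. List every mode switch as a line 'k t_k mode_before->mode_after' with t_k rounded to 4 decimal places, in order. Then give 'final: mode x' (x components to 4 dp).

1 0.8343 1->3
final: 3 0.3344

Mode 1: guard c·x = 0.8506 hit at Δt = 0.8343 (t = 0.8343), x⁻ = (-0.8506) → reset → x⁺ = (-0.5606), jump to mode 3
Mode 3: flow for 0.4933 to horizon, guard not reached → x = (0.3344)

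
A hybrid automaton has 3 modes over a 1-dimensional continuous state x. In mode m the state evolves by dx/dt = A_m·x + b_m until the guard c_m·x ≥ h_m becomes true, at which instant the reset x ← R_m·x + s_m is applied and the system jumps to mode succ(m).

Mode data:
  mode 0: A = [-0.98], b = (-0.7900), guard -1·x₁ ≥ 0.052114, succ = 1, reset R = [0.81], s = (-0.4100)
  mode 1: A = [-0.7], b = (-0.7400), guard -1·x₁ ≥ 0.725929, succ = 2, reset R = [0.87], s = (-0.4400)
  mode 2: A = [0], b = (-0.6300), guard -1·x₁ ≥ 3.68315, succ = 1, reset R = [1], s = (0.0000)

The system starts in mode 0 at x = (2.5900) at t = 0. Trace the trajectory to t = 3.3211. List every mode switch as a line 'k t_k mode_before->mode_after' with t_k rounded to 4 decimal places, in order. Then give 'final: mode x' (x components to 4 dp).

Mode 0: guard c·x = 0.0521 hit at Δt = 1.5357 (t = 1.5357), x⁻ = (-0.0521) → reset → x⁺ = (-0.4522), jump to mode 1
Mode 1: guard c·x = 0.7259 hit at Δt = 0.8605 (t = 2.3962), x⁻ = (-0.7259) → reset → x⁺ = (-1.0716), jump to mode 2
Mode 2: flow for 0.9249 to horizon, guard not reached → x = (-1.6542)

1 1.5357 0->1
2 2.3962 1->2
final: 2 -1.6542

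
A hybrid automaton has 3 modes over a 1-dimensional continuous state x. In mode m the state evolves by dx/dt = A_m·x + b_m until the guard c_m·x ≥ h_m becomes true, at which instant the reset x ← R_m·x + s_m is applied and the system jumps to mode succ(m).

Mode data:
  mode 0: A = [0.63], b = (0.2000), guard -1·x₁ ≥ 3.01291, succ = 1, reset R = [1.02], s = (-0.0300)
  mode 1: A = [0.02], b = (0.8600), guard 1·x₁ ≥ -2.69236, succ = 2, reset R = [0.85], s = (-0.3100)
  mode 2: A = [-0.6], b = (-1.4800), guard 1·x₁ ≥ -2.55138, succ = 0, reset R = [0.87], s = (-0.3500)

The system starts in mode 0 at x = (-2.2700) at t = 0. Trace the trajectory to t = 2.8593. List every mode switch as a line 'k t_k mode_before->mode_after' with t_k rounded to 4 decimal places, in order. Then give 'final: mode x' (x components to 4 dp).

Mode 0: guard c·x = 3.0129 hit at Δt = 0.5118 (t = 0.5118), x⁻ = (-3.0129) → reset → x⁺ = (-3.1032), jump to mode 1
Mode 1: guard c·x = -2.6924 hit at Δt = 0.5122 (t = 1.0240), x⁻ = (-2.6924) → reset → x⁺ = (-2.5985), jump to mode 2
Mode 2: guard c·x = -2.5514 hit at Δt = 0.7372 (t = 1.7612), x⁻ = (-2.5514) → reset → x⁺ = (-2.5697), jump to mode 0
Mode 0: guard c·x = 3.0129 hit at Δt = 0.2851 (t = 2.0463), x⁻ = (-3.0129) → reset → x⁺ = (-3.1032), jump to mode 1
Mode 1: guard c·x = -2.6924 hit at Δt = 0.5122 (t = 2.5585), x⁻ = (-2.6924) → reset → x⁺ = (-2.5985), jump to mode 2
Mode 2: flow for 0.3008 to horizon, guard not reached → x = (-2.5767)

1 0.5118 0->1
2 1.0240 1->2
3 1.7612 2->0
4 2.0463 0->1
5 2.5585 1->2
final: 2 -2.5767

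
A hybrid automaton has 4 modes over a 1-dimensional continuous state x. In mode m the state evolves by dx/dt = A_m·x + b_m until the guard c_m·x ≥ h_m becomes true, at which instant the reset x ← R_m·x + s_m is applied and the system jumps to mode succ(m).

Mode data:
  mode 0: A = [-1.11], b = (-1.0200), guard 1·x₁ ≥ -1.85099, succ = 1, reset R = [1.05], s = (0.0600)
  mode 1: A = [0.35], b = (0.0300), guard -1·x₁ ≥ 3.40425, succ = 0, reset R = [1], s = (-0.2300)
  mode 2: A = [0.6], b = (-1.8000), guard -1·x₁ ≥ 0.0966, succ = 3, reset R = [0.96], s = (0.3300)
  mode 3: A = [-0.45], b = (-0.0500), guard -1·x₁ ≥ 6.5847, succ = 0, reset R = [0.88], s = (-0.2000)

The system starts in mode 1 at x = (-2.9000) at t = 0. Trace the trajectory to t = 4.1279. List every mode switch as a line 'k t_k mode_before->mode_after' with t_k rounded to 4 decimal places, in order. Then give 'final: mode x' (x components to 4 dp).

1 0.4709 1->0
2 1.4342 0->1
3 3.1855 1->0
final: 0 -1.8728

Mode 1: guard c·x = 3.4043 hit at Δt = 0.4709 (t = 0.4709), x⁻ = (-3.4042) → reset → x⁺ = (-3.6342), jump to mode 0
Mode 0: guard c·x = -1.8510 hit at Δt = 0.9633 (t = 1.4342), x⁻ = (-1.8510) → reset → x⁺ = (-1.8835), jump to mode 1
Mode 1: guard c·x = 3.4043 hit at Δt = 1.7513 (t = 3.1855), x⁻ = (-3.4042) → reset → x⁺ = (-3.6342), jump to mode 0
Mode 0: flow for 0.9424 to horizon, guard not reached → x = (-1.8728)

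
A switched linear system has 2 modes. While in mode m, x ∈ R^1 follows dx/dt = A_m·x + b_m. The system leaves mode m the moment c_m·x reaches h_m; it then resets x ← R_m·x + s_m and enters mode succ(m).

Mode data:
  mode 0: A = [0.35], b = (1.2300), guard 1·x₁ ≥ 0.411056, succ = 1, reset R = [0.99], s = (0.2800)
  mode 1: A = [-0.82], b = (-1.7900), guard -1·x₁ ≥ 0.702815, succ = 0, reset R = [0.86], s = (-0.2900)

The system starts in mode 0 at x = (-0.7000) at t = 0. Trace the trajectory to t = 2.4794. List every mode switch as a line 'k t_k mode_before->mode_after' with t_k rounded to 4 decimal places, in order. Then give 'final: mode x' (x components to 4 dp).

1 0.9507 0->1
2 1.7582 1->0
final: 0 -0.1422

Mode 0: guard c·x = 0.4111 hit at Δt = 0.9507 (t = 0.9507), x⁻ = (0.4111) → reset → x⁺ = (0.6869), jump to mode 1
Mode 1: guard c·x = 0.7028 hit at Δt = 0.8075 (t = 1.7582), x⁻ = (-0.7028) → reset → x⁺ = (-0.8944), jump to mode 0
Mode 0: flow for 0.7212 to horizon, guard not reached → x = (-0.1422)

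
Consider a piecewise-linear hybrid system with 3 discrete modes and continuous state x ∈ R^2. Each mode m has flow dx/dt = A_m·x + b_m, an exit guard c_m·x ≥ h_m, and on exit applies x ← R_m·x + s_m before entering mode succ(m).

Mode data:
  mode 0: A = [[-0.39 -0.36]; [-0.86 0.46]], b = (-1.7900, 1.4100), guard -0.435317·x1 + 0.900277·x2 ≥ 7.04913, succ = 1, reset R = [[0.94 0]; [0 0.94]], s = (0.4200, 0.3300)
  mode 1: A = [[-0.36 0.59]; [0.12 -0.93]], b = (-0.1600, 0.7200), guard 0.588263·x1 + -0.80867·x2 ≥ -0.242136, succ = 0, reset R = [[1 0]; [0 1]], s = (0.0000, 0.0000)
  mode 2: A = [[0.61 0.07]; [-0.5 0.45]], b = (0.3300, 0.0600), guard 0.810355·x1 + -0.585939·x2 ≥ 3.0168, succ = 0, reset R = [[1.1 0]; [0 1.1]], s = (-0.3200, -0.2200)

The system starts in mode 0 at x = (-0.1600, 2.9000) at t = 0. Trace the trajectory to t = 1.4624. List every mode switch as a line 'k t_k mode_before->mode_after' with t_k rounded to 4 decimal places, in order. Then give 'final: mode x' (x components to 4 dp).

1 0.8073 0->1
final: 1 0.1044 3.8751

Mode 0: guard c·x = 7.0491 hit at Δt = 0.8073 (t = 0.8073), x⁻ = (-2.5052, 6.6186) → reset → x⁺ = (-1.9348, 6.5515), jump to mode 1
Mode 1: flow for 0.6551 to horizon, guard not reached → x = (0.1044, 3.8751)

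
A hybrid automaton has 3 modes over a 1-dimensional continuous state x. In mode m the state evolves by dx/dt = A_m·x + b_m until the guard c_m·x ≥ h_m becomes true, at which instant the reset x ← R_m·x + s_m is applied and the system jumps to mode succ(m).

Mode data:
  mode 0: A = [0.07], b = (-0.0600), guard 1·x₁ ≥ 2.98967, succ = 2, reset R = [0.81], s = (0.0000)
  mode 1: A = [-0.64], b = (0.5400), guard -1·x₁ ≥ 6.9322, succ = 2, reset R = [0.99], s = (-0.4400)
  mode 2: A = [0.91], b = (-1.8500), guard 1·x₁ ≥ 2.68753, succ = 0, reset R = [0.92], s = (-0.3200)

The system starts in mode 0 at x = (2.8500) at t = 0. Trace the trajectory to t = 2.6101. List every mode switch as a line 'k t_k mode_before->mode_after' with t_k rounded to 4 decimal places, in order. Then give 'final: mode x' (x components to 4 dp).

1 0.9677 0->2
2 1.5405 2->0
final: 0 2.2532

Mode 0: guard c·x = 2.9897 hit at Δt = 0.9677 (t = 0.9677), x⁻ = (2.9897) → reset → x⁺ = (2.4216), jump to mode 2
Mode 2: guard c·x = 2.6875 hit at Δt = 0.5728 (t = 1.5405), x⁻ = (2.6875) → reset → x⁺ = (2.1525), jump to mode 0
Mode 0: flow for 1.0696 to horizon, guard not reached → x = (2.2532)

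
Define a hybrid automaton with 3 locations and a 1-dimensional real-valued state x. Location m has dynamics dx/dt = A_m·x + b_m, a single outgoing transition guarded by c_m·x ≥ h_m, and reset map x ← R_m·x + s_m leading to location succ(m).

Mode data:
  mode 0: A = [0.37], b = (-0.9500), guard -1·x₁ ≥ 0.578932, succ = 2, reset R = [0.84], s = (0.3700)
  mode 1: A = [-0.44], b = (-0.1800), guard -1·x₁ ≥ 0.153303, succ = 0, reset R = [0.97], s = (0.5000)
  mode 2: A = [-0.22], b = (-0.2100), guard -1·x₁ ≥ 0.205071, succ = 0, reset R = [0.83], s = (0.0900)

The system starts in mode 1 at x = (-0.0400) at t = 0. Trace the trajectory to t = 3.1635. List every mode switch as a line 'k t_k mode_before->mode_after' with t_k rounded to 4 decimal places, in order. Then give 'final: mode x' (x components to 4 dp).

1 0.8334 1->0
2 1.7806 0->2
3 2.2894 2->0
4 2.7558 0->2
final: 2 -0.1882

Mode 1: guard c·x = 0.1533 hit at Δt = 0.8334 (t = 0.8334), x⁻ = (-0.1533) → reset → x⁺ = (0.3513), jump to mode 0
Mode 0: guard c·x = 0.5789 hit at Δt = 0.9472 (t = 1.7806), x⁻ = (-0.5789) → reset → x⁺ = (-0.1163), jump to mode 2
Mode 2: guard c·x = 0.2051 hit at Δt = 0.5088 (t = 2.2894), x⁻ = (-0.2051) → reset → x⁺ = (-0.0802), jump to mode 0
Mode 0: guard c·x = 0.5789 hit at Δt = 0.4664 (t = 2.7558), x⁻ = (-0.5789) → reset → x⁺ = (-0.1163), jump to mode 2
Mode 2: flow for 0.4077 to horizon, guard not reached → x = (-0.1882)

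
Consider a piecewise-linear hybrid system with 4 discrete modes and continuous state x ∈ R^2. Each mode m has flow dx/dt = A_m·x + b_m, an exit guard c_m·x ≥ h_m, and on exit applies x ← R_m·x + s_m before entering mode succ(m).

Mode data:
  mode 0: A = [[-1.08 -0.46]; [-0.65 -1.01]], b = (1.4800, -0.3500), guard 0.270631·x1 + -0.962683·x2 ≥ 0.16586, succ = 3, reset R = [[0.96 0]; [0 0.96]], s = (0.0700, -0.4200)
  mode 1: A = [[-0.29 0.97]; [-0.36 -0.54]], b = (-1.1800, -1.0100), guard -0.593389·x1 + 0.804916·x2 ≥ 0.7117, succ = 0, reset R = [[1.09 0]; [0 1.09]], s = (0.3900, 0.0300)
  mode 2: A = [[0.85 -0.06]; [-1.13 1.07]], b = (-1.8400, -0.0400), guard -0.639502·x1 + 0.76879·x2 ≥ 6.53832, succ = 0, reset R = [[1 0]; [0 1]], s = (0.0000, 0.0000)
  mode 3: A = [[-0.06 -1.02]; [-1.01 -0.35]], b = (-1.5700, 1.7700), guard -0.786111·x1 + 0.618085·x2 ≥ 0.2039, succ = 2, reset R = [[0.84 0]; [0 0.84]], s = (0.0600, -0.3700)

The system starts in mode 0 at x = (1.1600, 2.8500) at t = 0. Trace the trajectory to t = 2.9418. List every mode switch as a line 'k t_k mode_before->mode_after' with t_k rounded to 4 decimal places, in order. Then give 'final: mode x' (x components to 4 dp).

Mode 0: guard c·x = 0.1659 hit at Δt = 1.2511 (t = 1.2511), x⁻ = (1.0258, 0.1161) → reset → x⁺ = (1.0547, -0.3086), jump to mode 3
Mode 3: guard c·x = 0.2039 hit at Δt = 0.6140 (t = 1.8651), x⁻ = (0.0617, 0.4083) → reset → x⁺ = (0.1118, -0.0270), jump to mode 2
Mode 2: flow for 1.0767 to horizon, guard not reached → x = (-2.9981, 1.9319)

1 1.2511 0->3
2 1.8651 3->2
final: 2 -2.9981 1.9319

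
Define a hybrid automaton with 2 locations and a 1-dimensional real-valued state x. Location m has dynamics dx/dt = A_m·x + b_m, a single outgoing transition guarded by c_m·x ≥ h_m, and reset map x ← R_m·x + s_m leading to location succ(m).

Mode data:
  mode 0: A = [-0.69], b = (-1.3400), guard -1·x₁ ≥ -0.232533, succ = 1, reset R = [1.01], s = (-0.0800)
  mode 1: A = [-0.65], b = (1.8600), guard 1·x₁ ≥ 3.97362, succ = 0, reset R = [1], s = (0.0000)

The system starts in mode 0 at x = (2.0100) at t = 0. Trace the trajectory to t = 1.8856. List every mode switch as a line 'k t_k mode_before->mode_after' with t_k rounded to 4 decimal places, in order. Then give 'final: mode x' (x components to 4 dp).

Mode 0: guard c·x = -0.2325 hit at Δt = 0.8658 (t = 0.8658), x⁻ = (0.2325) → reset → x⁺ = (0.1549), jump to mode 1
Mode 1: flow for 1.0198 to horizon, guard not reached → x = (1.4666)

1 0.8658 0->1
final: 1 1.4666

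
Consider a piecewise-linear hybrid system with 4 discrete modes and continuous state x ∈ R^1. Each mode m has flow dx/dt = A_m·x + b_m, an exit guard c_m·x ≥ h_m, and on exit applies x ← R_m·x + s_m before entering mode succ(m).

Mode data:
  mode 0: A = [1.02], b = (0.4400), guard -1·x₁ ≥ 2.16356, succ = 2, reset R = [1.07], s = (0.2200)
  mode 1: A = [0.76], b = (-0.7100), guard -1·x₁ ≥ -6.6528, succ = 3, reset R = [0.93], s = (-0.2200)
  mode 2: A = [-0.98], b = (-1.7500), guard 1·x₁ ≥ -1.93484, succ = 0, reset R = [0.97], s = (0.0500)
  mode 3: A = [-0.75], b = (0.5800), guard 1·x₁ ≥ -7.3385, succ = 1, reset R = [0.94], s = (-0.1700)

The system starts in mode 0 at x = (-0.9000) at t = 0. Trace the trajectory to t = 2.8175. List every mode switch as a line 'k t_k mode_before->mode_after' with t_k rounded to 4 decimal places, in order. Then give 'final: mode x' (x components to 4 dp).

Mode 0: guard c·x = 2.1636 hit at Δt = 1.2817 (t = 1.2817), x⁻ = (-2.1636) → reset → x⁺ = (-2.0950), jump to mode 2
Mode 2: guard c·x = -1.9348 hit at Δt = 0.7444 (t = 2.0261), x⁻ = (-1.9348) → reset → x⁺ = (-1.8268), jump to mode 0
Mode 0: guard c·x = 2.1636 hit at Δt = 0.2119 (t = 2.2380), x⁻ = (-2.1636) → reset → x⁺ = (-2.0950), jump to mode 2
Mode 2: flow for 0.5795 to horizon, guard not reached → x = (-1.9610)

1 1.2817 0->2
2 2.0261 2->0
3 2.2380 0->2
final: 2 -1.9610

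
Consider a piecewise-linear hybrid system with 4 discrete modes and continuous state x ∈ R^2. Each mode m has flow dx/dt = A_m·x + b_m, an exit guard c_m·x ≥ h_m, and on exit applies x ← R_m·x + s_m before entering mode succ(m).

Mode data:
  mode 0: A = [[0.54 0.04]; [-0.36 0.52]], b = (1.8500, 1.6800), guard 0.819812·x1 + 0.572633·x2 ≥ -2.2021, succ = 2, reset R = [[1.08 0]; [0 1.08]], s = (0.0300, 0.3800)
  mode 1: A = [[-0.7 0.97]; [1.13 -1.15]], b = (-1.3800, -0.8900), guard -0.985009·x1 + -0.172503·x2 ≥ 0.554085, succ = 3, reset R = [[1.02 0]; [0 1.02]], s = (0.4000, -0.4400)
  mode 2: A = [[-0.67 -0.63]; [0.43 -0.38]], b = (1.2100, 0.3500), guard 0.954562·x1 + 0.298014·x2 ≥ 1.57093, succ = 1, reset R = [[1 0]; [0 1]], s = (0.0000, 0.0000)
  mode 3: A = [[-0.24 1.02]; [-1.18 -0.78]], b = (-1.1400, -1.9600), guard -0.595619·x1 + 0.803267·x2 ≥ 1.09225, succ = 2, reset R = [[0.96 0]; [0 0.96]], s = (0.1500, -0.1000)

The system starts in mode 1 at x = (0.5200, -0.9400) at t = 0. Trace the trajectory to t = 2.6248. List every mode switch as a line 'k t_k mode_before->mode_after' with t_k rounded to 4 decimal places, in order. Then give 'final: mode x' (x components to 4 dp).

Mode 1: guard c·x = 0.5541 hit at Δt = 0.4132 (t = 0.4132), x⁻ = (-0.4086, -0.8790) → reset → x⁺ = (-0.0168, -1.3365), jump to mode 3
Mode 3: guard c·x = 1.0922 hit at Δt = 1.2641 (t = 1.6773), x⁻ = (-2.5306, -0.5166) → reset → x⁺ = (-2.2793, -0.5960), jump to mode 2
Mode 2: flow for 0.9475 to horizon, guard not reached → x = (-0.0941, -0.4794)

1 0.4132 1->3
2 1.6773 3->2
final: 2 -0.0941 -0.4794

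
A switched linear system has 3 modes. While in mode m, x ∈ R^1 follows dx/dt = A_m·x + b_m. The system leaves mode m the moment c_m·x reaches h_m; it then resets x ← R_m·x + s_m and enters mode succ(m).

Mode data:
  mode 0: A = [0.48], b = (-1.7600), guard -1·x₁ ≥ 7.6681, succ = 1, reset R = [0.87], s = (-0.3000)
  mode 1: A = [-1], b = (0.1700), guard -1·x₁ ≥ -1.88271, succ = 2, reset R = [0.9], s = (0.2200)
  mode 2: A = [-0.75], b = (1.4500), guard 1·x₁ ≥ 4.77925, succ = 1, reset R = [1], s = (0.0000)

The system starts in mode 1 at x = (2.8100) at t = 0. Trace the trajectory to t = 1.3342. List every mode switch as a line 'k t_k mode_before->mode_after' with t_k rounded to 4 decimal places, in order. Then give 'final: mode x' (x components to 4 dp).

1 0.4327 1->2
final: 2 1.9237

Mode 1: guard c·x = -1.8827 hit at Δt = 0.4327 (t = 0.4327), x⁻ = (1.8827) → reset → x⁺ = (1.9144), jump to mode 2
Mode 2: flow for 0.9015 to horizon, guard not reached → x = (1.9237)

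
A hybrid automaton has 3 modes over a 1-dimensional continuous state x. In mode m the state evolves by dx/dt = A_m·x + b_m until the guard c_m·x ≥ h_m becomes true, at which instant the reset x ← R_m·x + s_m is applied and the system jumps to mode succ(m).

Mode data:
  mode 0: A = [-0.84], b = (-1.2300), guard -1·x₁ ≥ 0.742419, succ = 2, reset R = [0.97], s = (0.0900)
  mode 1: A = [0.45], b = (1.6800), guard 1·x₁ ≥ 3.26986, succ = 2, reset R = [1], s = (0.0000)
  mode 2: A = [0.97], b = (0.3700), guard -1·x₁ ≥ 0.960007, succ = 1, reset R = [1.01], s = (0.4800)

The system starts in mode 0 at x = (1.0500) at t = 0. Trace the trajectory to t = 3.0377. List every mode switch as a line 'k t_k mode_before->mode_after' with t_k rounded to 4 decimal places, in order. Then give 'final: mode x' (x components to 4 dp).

1 1.4856 0->2
2 2.3560 2->1
final: 1 0.6750

Mode 0: guard c·x = 0.7424 hit at Δt = 1.4856 (t = 1.4856), x⁻ = (-0.7424) → reset → x⁺ = (-0.6301), jump to mode 2
Mode 2: guard c·x = 0.9600 hit at Δt = 0.8704 (t = 2.3560), x⁻ = (-0.9600) → reset → x⁺ = (-0.4896), jump to mode 1
Mode 1: flow for 0.6817 to horizon, guard not reached → x = (0.6750)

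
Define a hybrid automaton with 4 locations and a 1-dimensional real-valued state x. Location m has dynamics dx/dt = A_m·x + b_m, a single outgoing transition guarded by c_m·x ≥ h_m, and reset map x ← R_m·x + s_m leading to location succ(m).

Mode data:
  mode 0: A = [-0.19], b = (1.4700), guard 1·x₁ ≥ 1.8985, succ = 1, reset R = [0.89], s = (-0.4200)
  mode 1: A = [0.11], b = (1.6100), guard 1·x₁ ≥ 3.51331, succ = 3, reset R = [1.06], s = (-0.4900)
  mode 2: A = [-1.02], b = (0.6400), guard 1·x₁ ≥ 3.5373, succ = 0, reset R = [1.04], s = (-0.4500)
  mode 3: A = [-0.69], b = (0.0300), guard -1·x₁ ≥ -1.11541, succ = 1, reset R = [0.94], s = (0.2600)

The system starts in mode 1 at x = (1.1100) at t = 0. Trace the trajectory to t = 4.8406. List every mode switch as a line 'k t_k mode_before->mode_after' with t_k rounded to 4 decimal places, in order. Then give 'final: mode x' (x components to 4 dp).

1 1.2913 1->3
2 2.8721 3->1
3 4.0495 1->3
final: 3 1.8920

Mode 1: guard c·x = 3.5133 hit at Δt = 1.2913 (t = 1.2913), x⁻ = (3.5133) → reset → x⁺ = (3.2341), jump to mode 3
Mode 3: guard c·x = -1.1154 hit at Δt = 1.5808 (t = 2.8721), x⁻ = (1.1154) → reset → x⁺ = (1.3085), jump to mode 1
Mode 1: guard c·x = 3.5133 hit at Δt = 1.1774 (t = 4.0495), x⁻ = (3.5133) → reset → x⁺ = (3.2341), jump to mode 3
Mode 3: flow for 0.7911 to horizon, guard not reached → x = (1.8920)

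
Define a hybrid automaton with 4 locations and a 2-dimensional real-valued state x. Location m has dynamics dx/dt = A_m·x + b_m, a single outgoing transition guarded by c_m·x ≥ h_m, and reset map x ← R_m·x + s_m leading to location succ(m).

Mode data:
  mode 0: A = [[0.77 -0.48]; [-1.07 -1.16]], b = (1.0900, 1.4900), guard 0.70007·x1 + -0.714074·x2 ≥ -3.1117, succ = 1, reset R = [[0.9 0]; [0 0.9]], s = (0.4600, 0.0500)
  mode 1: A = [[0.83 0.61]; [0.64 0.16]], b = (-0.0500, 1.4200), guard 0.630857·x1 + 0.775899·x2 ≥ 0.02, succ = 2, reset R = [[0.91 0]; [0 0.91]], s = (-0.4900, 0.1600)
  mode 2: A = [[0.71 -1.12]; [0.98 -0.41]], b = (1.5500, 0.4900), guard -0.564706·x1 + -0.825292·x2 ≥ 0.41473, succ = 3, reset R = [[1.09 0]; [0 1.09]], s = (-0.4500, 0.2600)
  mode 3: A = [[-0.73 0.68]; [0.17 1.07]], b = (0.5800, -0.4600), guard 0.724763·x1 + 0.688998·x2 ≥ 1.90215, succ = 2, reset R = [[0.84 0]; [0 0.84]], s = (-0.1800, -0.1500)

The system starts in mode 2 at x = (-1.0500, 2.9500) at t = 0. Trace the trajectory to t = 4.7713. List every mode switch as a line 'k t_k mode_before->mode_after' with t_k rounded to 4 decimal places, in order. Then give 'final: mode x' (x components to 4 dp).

1 0.7176 2->3
2 1.5854 3->2
3 2.6885 2->3
4 3.8430 3->2
final: 2 -0.4973 1.5109

Mode 2: guard c·x = 0.4147 hit at Δt = 0.7176 (t = 0.7176), x⁻ = (-2.6661, 1.3218) → reset → x⁺ = (-3.3561, 1.7007), jump to mode 3
Mode 3: guard c·x = 1.9022 hit at Δt = 0.8678 (t = 1.5854), x⁻ = (-0.3775, 3.1578) → reset → x⁺ = (-0.4971, 2.5026), jump to mode 2
Mode 2: guard c·x = 0.4147 hit at Δt = 1.1031 (t = 2.6885), x⁻ = (-1.9650, 0.8420) → reset → x⁺ = (-2.5918, 1.1778), jump to mode 3
Mode 3: guard c·x = 1.9022 hit at Δt = 1.1546 (t = 3.8430), x⁻ = (0.2624, 2.4847) → reset → x⁺ = (0.0404, 1.9372), jump to mode 2
Mode 2: flow for 0.9283 to horizon, guard not reached → x = (-0.4973, 1.5109)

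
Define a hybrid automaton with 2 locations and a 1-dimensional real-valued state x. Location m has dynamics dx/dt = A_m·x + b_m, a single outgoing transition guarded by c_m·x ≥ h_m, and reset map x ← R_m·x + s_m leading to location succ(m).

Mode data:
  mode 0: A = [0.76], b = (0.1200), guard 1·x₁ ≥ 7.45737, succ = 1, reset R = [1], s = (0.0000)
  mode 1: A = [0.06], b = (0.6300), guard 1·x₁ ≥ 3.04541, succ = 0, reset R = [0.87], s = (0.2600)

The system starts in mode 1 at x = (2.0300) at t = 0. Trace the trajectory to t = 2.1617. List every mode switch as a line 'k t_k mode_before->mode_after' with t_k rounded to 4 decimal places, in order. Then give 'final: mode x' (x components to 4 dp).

1 1.2987 1->0
final: 0 5.7525

Mode 1: guard c·x = 3.0454 hit at Δt = 1.2987 (t = 1.2987), x⁻ = (3.0454) → reset → x⁺ = (2.9095), jump to mode 0
Mode 0: flow for 0.8630 to horizon, guard not reached → x = (5.7525)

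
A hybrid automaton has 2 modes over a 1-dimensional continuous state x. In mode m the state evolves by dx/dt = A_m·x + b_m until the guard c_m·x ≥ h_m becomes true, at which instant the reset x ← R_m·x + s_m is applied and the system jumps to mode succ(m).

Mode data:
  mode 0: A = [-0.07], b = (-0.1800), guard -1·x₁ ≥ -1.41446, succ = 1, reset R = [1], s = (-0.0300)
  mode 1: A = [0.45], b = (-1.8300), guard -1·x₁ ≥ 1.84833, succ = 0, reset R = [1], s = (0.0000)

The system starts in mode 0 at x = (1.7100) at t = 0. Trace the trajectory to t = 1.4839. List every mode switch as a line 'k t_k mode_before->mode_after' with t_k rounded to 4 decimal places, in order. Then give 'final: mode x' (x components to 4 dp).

1 1.0218 0->1
final: 1 0.7645

Mode 0: guard c·x = -1.4145 hit at Δt = 1.0218 (t = 1.0218), x⁻ = (1.4145) → reset → x⁺ = (1.3845), jump to mode 1
Mode 1: flow for 0.4621 to horizon, guard not reached → x = (0.7645)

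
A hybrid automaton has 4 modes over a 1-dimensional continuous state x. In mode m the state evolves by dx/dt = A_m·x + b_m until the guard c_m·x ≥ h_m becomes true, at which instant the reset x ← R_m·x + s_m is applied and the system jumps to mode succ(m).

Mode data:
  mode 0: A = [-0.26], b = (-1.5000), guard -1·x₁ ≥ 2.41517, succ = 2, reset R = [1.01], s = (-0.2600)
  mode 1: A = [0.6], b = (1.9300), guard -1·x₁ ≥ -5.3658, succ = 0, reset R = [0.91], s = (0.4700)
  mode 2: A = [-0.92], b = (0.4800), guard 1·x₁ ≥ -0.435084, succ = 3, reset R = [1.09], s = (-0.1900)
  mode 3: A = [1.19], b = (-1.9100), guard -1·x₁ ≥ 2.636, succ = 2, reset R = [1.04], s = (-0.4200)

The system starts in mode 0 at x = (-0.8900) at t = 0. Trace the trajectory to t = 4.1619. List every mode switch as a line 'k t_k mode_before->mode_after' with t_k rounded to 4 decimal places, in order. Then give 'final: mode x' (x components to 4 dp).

1 1.4416 0->2
2 2.7610 2->3
3 3.2865 3->2
final: 2 -1.1244

Mode 0: guard c·x = 2.4152 hit at Δt = 1.4416 (t = 1.4416), x⁻ = (-2.4152) → reset → x⁺ = (-2.6993), jump to mode 2
Mode 2: guard c·x = -0.4351 hit at Δt = 1.3194 (t = 2.7610), x⁻ = (-0.4351) → reset → x⁺ = (-0.6642), jump to mode 3
Mode 3: guard c·x = 2.6360 hit at Δt = 0.5255 (t = 3.2865), x⁻ = (-2.6360) → reset → x⁺ = (-3.1614), jump to mode 2
Mode 2: flow for 0.8754 to horizon, guard not reached → x = (-1.1244)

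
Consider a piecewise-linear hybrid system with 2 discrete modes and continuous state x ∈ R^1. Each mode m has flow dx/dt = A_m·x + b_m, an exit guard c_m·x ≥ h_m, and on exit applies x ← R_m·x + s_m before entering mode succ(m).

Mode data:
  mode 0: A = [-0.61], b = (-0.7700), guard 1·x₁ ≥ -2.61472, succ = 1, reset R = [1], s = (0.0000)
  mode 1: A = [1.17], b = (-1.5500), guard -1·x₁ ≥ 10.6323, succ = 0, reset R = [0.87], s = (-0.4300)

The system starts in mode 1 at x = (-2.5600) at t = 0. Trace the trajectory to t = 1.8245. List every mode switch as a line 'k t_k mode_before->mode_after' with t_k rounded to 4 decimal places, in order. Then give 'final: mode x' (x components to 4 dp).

1 0.9609 1->0
final: 0 -6.2330

Mode 1: guard c·x = 10.6323 hit at Δt = 0.9609 (t = 0.9609), x⁻ = (-10.6323) → reset → x⁺ = (-9.6801), jump to mode 0
Mode 0: flow for 0.8636 to horizon, guard not reached → x = (-6.2330)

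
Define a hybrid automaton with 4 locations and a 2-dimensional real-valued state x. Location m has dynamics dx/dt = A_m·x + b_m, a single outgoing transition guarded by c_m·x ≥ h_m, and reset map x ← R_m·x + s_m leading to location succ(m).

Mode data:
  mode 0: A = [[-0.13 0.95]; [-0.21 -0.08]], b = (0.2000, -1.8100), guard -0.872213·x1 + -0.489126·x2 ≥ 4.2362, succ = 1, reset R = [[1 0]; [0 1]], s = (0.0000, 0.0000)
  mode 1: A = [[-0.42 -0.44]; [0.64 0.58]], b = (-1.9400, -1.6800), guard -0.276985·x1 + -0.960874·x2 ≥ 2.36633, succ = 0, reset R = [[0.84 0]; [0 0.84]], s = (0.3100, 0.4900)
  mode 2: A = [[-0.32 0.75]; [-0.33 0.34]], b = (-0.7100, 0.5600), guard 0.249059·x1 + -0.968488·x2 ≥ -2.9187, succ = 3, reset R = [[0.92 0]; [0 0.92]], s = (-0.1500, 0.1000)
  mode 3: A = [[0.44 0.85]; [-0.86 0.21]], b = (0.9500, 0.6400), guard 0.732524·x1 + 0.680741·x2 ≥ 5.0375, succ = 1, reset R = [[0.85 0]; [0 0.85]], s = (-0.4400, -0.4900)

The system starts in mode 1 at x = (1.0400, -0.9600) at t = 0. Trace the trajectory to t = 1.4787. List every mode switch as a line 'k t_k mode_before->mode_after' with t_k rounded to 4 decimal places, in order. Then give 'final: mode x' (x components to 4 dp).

1 0.6626 1->0
final: 0 -1.1726 -2.8746

Mode 1: guard c·x = 2.3663 hit at Δt = 0.6626 (t = 0.6626), x⁻ = (0.0922, -2.4893) → reset → x⁺ = (0.3875, -1.6010), jump to mode 0
Mode 0: flow for 0.8161 to horizon, guard not reached → x = (-1.1726, -2.8746)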